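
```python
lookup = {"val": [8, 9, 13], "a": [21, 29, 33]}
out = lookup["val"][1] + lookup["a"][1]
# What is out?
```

Answer: 38

Derivation:
Trace (tracking out):
lookup = {'val': [8, 9, 13], 'a': [21, 29, 33]}  # -> lookup = {'val': [8, 9, 13], 'a': [21, 29, 33]}
out = lookup['val'][1] + lookup['a'][1]  # -> out = 38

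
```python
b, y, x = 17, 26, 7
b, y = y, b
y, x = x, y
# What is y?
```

Trace (tracking y):
b, y, x = (17, 26, 7)  # -> b = 17, y = 26, x = 7
b, y = (y, b)  # -> b = 26, y = 17
y, x = (x, y)  # -> y = 7, x = 17

Answer: 7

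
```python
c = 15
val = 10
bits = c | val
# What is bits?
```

Trace (tracking bits):
c = 15  # -> c = 15
val = 10  # -> val = 10
bits = c | val  # -> bits = 15

Answer: 15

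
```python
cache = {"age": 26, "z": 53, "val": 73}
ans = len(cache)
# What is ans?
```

Answer: 3

Derivation:
Trace (tracking ans):
cache = {'age': 26, 'z': 53, 'val': 73}  # -> cache = {'age': 26, 'z': 53, 'val': 73}
ans = len(cache)  # -> ans = 3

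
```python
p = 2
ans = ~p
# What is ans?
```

Trace (tracking ans):
p = 2  # -> p = 2
ans = ~p  # -> ans = -3

Answer: -3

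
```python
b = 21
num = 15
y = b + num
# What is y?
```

Trace (tracking y):
b = 21  # -> b = 21
num = 15  # -> num = 15
y = b + num  # -> y = 36

Answer: 36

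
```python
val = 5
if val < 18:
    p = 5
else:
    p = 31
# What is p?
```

Answer: 5

Derivation:
Trace (tracking p):
val = 5  # -> val = 5
if val < 18:  # condition is True
    p = 5  # -> p = 5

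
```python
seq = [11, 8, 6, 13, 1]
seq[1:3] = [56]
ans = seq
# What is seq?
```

Answer: [11, 56, 13, 1]

Derivation:
Trace (tracking seq):
seq = [11, 8, 6, 13, 1]  # -> seq = [11, 8, 6, 13, 1]
seq[1:3] = [56]  # -> seq = [11, 56, 13, 1]
ans = seq  # -> ans = [11, 56, 13, 1]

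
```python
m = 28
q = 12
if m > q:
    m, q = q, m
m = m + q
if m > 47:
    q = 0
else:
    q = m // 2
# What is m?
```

Trace (tracking m):
m = 28  # -> m = 28
q = 12  # -> q = 12
if m > q:  # condition is True
    m, q = (q, m)  # -> m = 12, q = 28
m = m + q  # -> m = 40
if m > 47:  # condition is False
else:
    q = m // 2  # -> q = 20

Answer: 40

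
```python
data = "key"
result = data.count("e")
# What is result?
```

Answer: 1

Derivation:
Trace (tracking result):
data = 'key'  # -> data = 'key'
result = data.count('e')  # -> result = 1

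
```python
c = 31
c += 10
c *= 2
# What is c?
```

Answer: 82

Derivation:
Trace (tracking c):
c = 31  # -> c = 31
c += 10  # -> c = 41
c *= 2  # -> c = 82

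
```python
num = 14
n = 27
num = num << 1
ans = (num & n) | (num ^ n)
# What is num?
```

Answer: 28

Derivation:
Trace (tracking num):
num = 14  # -> num = 14
n = 27  # -> n = 27
num = num << 1  # -> num = 28
ans = num & n | num ^ n  # -> ans = 31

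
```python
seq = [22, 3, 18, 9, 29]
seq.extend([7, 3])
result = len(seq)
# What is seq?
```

Trace (tracking seq):
seq = [22, 3, 18, 9, 29]  # -> seq = [22, 3, 18, 9, 29]
seq.extend([7, 3])  # -> seq = [22, 3, 18, 9, 29, 7, 3]
result = len(seq)  # -> result = 7

Answer: [22, 3, 18, 9, 29, 7, 3]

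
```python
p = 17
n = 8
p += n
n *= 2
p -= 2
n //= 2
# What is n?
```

Trace (tracking n):
p = 17  # -> p = 17
n = 8  # -> n = 8
p += n  # -> p = 25
n *= 2  # -> n = 16
p -= 2  # -> p = 23
n //= 2  # -> n = 8

Answer: 8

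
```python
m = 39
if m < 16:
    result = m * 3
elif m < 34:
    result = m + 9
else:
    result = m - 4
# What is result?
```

Answer: 35

Derivation:
Trace (tracking result):
m = 39  # -> m = 39
if m < 16:  # condition is False
elif m < 34:  # condition is False
else:
    result = m - 4  # -> result = 35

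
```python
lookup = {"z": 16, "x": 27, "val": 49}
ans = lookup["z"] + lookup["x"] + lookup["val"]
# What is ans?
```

Trace (tracking ans):
lookup = {'z': 16, 'x': 27, 'val': 49}  # -> lookup = {'z': 16, 'x': 27, 'val': 49}
ans = lookup['z'] + lookup['x'] + lookup['val']  # -> ans = 92

Answer: 92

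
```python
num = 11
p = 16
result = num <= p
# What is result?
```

Trace (tracking result):
num = 11  # -> num = 11
p = 16  # -> p = 16
result = num <= p  # -> result = True

Answer: True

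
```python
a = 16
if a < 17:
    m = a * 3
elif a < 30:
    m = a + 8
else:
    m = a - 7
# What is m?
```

Answer: 48

Derivation:
Trace (tracking m):
a = 16  # -> a = 16
if a < 17:  # condition is True
    m = a * 3  # -> m = 48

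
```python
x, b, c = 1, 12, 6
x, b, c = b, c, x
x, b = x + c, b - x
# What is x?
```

Answer: 13

Derivation:
Trace (tracking x):
x, b, c = (1, 12, 6)  # -> x = 1, b = 12, c = 6
x, b, c = (b, c, x)  # -> x = 12, b = 6, c = 1
x, b = (x + c, b - x)  # -> x = 13, b = -6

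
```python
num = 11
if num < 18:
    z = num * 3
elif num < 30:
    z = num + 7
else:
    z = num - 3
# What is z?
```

Trace (tracking z):
num = 11  # -> num = 11
if num < 18:  # condition is True
    z = num * 3  # -> z = 33

Answer: 33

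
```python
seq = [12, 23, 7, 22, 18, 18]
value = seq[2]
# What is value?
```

Answer: 7

Derivation:
Trace (tracking value):
seq = [12, 23, 7, 22, 18, 18]  # -> seq = [12, 23, 7, 22, 18, 18]
value = seq[2]  # -> value = 7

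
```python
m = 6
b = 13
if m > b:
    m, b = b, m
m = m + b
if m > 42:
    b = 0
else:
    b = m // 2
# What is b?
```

Trace (tracking b):
m = 6  # -> m = 6
b = 13  # -> b = 13
if m > b:  # condition is False
m = m + b  # -> m = 19
if m > 42:  # condition is False
else:
    b = m // 2  # -> b = 9

Answer: 9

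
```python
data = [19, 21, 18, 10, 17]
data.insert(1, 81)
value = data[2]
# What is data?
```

Answer: [19, 81, 21, 18, 10, 17]

Derivation:
Trace (tracking data):
data = [19, 21, 18, 10, 17]  # -> data = [19, 21, 18, 10, 17]
data.insert(1, 81)  # -> data = [19, 81, 21, 18, 10, 17]
value = data[2]  # -> value = 21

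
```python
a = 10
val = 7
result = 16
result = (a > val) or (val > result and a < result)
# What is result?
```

Answer: True

Derivation:
Trace (tracking result):
a = 10  # -> a = 10
val = 7  # -> val = 7
result = 16  # -> result = 16
result = a > val or (val > result and a < result)  # -> result = True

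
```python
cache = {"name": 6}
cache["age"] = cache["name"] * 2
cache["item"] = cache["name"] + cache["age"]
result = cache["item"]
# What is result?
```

Trace (tracking result):
cache = {'name': 6}  # -> cache = {'name': 6}
cache['age'] = cache['name'] * 2  # -> cache = {'name': 6, 'age': 12}
cache['item'] = cache['name'] + cache['age']  # -> cache = {'name': 6, 'age': 12, 'item': 18}
result = cache['item']  # -> result = 18

Answer: 18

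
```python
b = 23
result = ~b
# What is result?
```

Trace (tracking result):
b = 23  # -> b = 23
result = ~b  # -> result = -24

Answer: -24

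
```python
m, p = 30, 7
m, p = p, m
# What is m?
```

Answer: 7

Derivation:
Trace (tracking m):
m, p = (30, 7)  # -> m = 30, p = 7
m, p = (p, m)  # -> m = 7, p = 30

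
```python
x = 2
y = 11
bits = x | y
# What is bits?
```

Trace (tracking bits):
x = 2  # -> x = 2
y = 11  # -> y = 11
bits = x | y  # -> bits = 11

Answer: 11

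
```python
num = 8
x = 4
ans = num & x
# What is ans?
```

Answer: 0

Derivation:
Trace (tracking ans):
num = 8  # -> num = 8
x = 4  # -> x = 4
ans = num & x  # -> ans = 0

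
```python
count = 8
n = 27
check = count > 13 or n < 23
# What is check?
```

Trace (tracking check):
count = 8  # -> count = 8
n = 27  # -> n = 27
check = count > 13 or n < 23  # -> check = False

Answer: False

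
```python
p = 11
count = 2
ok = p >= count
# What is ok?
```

Answer: True

Derivation:
Trace (tracking ok):
p = 11  # -> p = 11
count = 2  # -> count = 2
ok = p >= count  # -> ok = True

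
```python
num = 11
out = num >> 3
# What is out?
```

Answer: 1

Derivation:
Trace (tracking out):
num = 11  # -> num = 11
out = num >> 3  # -> out = 1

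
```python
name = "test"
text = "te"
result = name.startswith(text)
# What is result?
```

Answer: True

Derivation:
Trace (tracking result):
name = 'test'  # -> name = 'test'
text = 'te'  # -> text = 'te'
result = name.startswith(text)  # -> result = True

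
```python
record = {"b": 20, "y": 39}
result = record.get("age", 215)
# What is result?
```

Trace (tracking result):
record = {'b': 20, 'y': 39}  # -> record = {'b': 20, 'y': 39}
result = record.get('age', 215)  # -> result = 215

Answer: 215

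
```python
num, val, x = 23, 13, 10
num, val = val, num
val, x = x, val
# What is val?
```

Answer: 10

Derivation:
Trace (tracking val):
num, val, x = (23, 13, 10)  # -> num = 23, val = 13, x = 10
num, val = (val, num)  # -> num = 13, val = 23
val, x = (x, val)  # -> val = 10, x = 23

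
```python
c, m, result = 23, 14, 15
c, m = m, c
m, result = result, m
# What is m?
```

Answer: 15

Derivation:
Trace (tracking m):
c, m, result = (23, 14, 15)  # -> c = 23, m = 14, result = 15
c, m = (m, c)  # -> c = 14, m = 23
m, result = (result, m)  # -> m = 15, result = 23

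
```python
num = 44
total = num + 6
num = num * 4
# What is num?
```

Trace (tracking num):
num = 44  # -> num = 44
total = num + 6  # -> total = 50
num = num * 4  # -> num = 176

Answer: 176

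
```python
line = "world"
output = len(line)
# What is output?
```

Trace (tracking output):
line = 'world'  # -> line = 'world'
output = len(line)  # -> output = 5

Answer: 5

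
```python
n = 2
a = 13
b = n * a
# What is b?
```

Answer: 26

Derivation:
Trace (tracking b):
n = 2  # -> n = 2
a = 13  # -> a = 13
b = n * a  # -> b = 26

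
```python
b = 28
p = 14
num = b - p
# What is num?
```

Trace (tracking num):
b = 28  # -> b = 28
p = 14  # -> p = 14
num = b - p  # -> num = 14

Answer: 14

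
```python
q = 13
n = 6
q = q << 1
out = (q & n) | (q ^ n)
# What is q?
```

Trace (tracking q):
q = 13  # -> q = 13
n = 6  # -> n = 6
q = q << 1  # -> q = 26
out = q & n | q ^ n  # -> out = 30

Answer: 26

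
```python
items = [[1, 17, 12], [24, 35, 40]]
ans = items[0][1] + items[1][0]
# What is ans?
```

Answer: 41

Derivation:
Trace (tracking ans):
items = [[1, 17, 12], [24, 35, 40]]  # -> items = [[1, 17, 12], [24, 35, 40]]
ans = items[0][1] + items[1][0]  # -> ans = 41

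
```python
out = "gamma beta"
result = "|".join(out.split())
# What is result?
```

Trace (tracking result):
out = 'gamma beta'  # -> out = 'gamma beta'
result = '|'.join(out.split())  # -> result = 'gamma|beta'

Answer: 'gamma|beta'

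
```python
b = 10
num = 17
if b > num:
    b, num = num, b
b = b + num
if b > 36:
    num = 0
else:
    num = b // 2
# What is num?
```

Answer: 13

Derivation:
Trace (tracking num):
b = 10  # -> b = 10
num = 17  # -> num = 17
if b > num:  # condition is False
b = b + num  # -> b = 27
if b > 36:  # condition is False
else:
    num = b // 2  # -> num = 13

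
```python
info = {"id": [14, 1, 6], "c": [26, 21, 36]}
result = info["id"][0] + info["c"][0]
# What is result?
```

Trace (tracking result):
info = {'id': [14, 1, 6], 'c': [26, 21, 36]}  # -> info = {'id': [14, 1, 6], 'c': [26, 21, 36]}
result = info['id'][0] + info['c'][0]  # -> result = 40

Answer: 40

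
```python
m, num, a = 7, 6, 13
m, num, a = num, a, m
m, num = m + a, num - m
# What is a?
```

Answer: 7

Derivation:
Trace (tracking a):
m, num, a = (7, 6, 13)  # -> m = 7, num = 6, a = 13
m, num, a = (num, a, m)  # -> m = 6, num = 13, a = 7
m, num = (m + a, num - m)  # -> m = 13, num = 7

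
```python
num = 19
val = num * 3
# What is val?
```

Trace (tracking val):
num = 19  # -> num = 19
val = num * 3  # -> val = 57

Answer: 57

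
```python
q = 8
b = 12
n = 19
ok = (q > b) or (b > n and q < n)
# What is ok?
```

Answer: False

Derivation:
Trace (tracking ok):
q = 8  # -> q = 8
b = 12  # -> b = 12
n = 19  # -> n = 19
ok = q > b or (b > n and q < n)  # -> ok = False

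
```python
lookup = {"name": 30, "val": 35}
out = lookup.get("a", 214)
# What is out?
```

Answer: 214

Derivation:
Trace (tracking out):
lookup = {'name': 30, 'val': 35}  # -> lookup = {'name': 30, 'val': 35}
out = lookup.get('a', 214)  # -> out = 214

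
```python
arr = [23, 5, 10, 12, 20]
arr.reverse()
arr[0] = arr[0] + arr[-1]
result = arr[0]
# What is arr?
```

Answer: [43, 12, 10, 5, 23]

Derivation:
Trace (tracking arr):
arr = [23, 5, 10, 12, 20]  # -> arr = [23, 5, 10, 12, 20]
arr.reverse()  # -> arr = [20, 12, 10, 5, 23]
arr[0] = arr[0] + arr[-1]  # -> arr = [43, 12, 10, 5, 23]
result = arr[0]  # -> result = 43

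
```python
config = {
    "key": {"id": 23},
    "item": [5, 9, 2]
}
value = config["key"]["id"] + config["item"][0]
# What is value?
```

Answer: 28

Derivation:
Trace (tracking value):
config = {'key': {'id': 23}, 'item': [5, 9, 2]}  # -> config = {'key': {'id': 23}, 'item': [5, 9, 2]}
value = config['key']['id'] + config['item'][0]  # -> value = 28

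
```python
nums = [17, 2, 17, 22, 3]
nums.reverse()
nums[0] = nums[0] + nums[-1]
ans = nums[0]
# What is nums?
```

Trace (tracking nums):
nums = [17, 2, 17, 22, 3]  # -> nums = [17, 2, 17, 22, 3]
nums.reverse()  # -> nums = [3, 22, 17, 2, 17]
nums[0] = nums[0] + nums[-1]  # -> nums = [20, 22, 17, 2, 17]
ans = nums[0]  # -> ans = 20

Answer: [20, 22, 17, 2, 17]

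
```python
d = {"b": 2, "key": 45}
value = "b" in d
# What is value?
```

Answer: True

Derivation:
Trace (tracking value):
d = {'b': 2, 'key': 45}  # -> d = {'b': 2, 'key': 45}
value = 'b' in d  # -> value = True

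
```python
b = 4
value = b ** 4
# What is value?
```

Answer: 256

Derivation:
Trace (tracking value):
b = 4  # -> b = 4
value = b ** 4  # -> value = 256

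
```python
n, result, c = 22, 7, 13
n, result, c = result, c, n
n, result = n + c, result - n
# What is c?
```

Trace (tracking c):
n, result, c = (22, 7, 13)  # -> n = 22, result = 7, c = 13
n, result, c = (result, c, n)  # -> n = 7, result = 13, c = 22
n, result = (n + c, result - n)  # -> n = 29, result = 6

Answer: 22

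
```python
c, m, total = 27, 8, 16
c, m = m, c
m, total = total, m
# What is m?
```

Answer: 16

Derivation:
Trace (tracking m):
c, m, total = (27, 8, 16)  # -> c = 27, m = 8, total = 16
c, m = (m, c)  # -> c = 8, m = 27
m, total = (total, m)  # -> m = 16, total = 27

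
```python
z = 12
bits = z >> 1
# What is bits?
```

Trace (tracking bits):
z = 12  # -> z = 12
bits = z >> 1  # -> bits = 6

Answer: 6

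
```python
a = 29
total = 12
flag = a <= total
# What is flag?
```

Trace (tracking flag):
a = 29  # -> a = 29
total = 12  # -> total = 12
flag = a <= total  # -> flag = False

Answer: False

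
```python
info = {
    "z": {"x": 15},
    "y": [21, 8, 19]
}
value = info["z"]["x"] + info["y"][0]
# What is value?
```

Trace (tracking value):
info = {'z': {'x': 15}, 'y': [21, 8, 19]}  # -> info = {'z': {'x': 15}, 'y': [21, 8, 19]}
value = info['z']['x'] + info['y'][0]  # -> value = 36

Answer: 36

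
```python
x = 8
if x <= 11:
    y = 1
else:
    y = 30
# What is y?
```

Trace (tracking y):
x = 8  # -> x = 8
if x <= 11:  # condition is True
    y = 1  # -> y = 1

Answer: 1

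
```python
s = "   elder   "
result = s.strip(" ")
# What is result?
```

Trace (tracking result):
s = '   elder   '  # -> s = '   elder   '
result = s.strip(' ')  # -> result = 'elder'

Answer: 'elder'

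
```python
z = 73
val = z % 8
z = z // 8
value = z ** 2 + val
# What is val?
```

Trace (tracking val):
z = 73  # -> z = 73
val = z % 8  # -> val = 1
z = z // 8  # -> z = 9
value = z ** 2 + val  # -> value = 82

Answer: 1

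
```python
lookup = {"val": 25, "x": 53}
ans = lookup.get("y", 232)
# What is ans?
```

Answer: 232

Derivation:
Trace (tracking ans):
lookup = {'val': 25, 'x': 53}  # -> lookup = {'val': 25, 'x': 53}
ans = lookup.get('y', 232)  # -> ans = 232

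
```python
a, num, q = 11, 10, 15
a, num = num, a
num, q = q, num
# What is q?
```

Trace (tracking q):
a, num, q = (11, 10, 15)  # -> a = 11, num = 10, q = 15
a, num = (num, a)  # -> a = 10, num = 11
num, q = (q, num)  # -> num = 15, q = 11

Answer: 11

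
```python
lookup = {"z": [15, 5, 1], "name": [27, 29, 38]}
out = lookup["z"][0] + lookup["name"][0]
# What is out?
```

Answer: 42

Derivation:
Trace (tracking out):
lookup = {'z': [15, 5, 1], 'name': [27, 29, 38]}  # -> lookup = {'z': [15, 5, 1], 'name': [27, 29, 38]}
out = lookup['z'][0] + lookup['name'][0]  # -> out = 42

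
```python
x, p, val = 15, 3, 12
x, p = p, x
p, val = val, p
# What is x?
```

Trace (tracking x):
x, p, val = (15, 3, 12)  # -> x = 15, p = 3, val = 12
x, p = (p, x)  # -> x = 3, p = 15
p, val = (val, p)  # -> p = 12, val = 15

Answer: 3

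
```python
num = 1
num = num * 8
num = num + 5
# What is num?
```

Trace (tracking num):
num = 1  # -> num = 1
num = num * 8  # -> num = 8
num = num + 5  # -> num = 13

Answer: 13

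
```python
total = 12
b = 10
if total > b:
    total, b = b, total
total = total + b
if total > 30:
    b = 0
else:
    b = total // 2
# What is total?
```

Trace (tracking total):
total = 12  # -> total = 12
b = 10  # -> b = 10
if total > b:  # condition is True
    total, b = (b, total)  # -> total = 10, b = 12
total = total + b  # -> total = 22
if total > 30:  # condition is False
else:
    b = total // 2  # -> b = 11

Answer: 22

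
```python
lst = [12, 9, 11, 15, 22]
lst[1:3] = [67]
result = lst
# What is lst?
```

Trace (tracking lst):
lst = [12, 9, 11, 15, 22]  # -> lst = [12, 9, 11, 15, 22]
lst[1:3] = [67]  # -> lst = [12, 67, 15, 22]
result = lst  # -> result = [12, 67, 15, 22]

Answer: [12, 67, 15, 22]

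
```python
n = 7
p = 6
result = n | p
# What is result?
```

Answer: 7

Derivation:
Trace (tracking result):
n = 7  # -> n = 7
p = 6  # -> p = 6
result = n | p  # -> result = 7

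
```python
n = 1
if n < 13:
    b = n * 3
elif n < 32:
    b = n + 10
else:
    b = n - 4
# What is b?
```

Trace (tracking b):
n = 1  # -> n = 1
if n < 13:  # condition is True
    b = n * 3  # -> b = 3

Answer: 3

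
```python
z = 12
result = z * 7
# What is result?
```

Answer: 84

Derivation:
Trace (tracking result):
z = 12  # -> z = 12
result = z * 7  # -> result = 84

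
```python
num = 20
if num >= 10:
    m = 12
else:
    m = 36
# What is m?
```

Trace (tracking m):
num = 20  # -> num = 20
if num >= 10:  # condition is True
    m = 12  # -> m = 12

Answer: 12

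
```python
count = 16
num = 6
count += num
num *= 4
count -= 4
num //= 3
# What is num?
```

Trace (tracking num):
count = 16  # -> count = 16
num = 6  # -> num = 6
count += num  # -> count = 22
num *= 4  # -> num = 24
count -= 4  # -> count = 18
num //= 3  # -> num = 8

Answer: 8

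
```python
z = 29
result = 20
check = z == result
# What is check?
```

Trace (tracking check):
z = 29  # -> z = 29
result = 20  # -> result = 20
check = z == result  # -> check = False

Answer: False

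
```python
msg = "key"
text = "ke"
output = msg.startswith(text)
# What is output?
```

Trace (tracking output):
msg = 'key'  # -> msg = 'key'
text = 'ke'  # -> text = 'ke'
output = msg.startswith(text)  # -> output = True

Answer: True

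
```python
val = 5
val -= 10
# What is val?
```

Trace (tracking val):
val = 5  # -> val = 5
val -= 10  # -> val = -5

Answer: -5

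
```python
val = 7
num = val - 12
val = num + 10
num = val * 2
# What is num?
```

Answer: 10

Derivation:
Trace (tracking num):
val = 7  # -> val = 7
num = val - 12  # -> num = -5
val = num + 10  # -> val = 5
num = val * 2  # -> num = 10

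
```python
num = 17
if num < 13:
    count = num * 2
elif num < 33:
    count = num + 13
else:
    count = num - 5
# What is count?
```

Answer: 30

Derivation:
Trace (tracking count):
num = 17  # -> num = 17
if num < 13:  # condition is False
elif num < 33:  # condition is True
    count = num + 13  # -> count = 30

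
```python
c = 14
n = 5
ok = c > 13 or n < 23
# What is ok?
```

Trace (tracking ok):
c = 14  # -> c = 14
n = 5  # -> n = 5
ok = c > 13 or n < 23  # -> ok = True

Answer: True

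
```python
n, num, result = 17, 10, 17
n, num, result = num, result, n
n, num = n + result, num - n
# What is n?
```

Trace (tracking n):
n, num, result = (17, 10, 17)  # -> n = 17, num = 10, result = 17
n, num, result = (num, result, n)  # -> n = 10, num = 17, result = 17
n, num = (n + result, num - n)  # -> n = 27, num = 7

Answer: 27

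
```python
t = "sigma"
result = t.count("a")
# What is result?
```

Answer: 1

Derivation:
Trace (tracking result):
t = 'sigma'  # -> t = 'sigma'
result = t.count('a')  # -> result = 1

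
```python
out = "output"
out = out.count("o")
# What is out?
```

Answer: 1

Derivation:
Trace (tracking out):
out = 'output'  # -> out = 'output'
out = out.count('o')  # -> out = 1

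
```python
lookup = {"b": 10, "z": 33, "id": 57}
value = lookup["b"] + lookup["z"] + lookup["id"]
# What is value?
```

Answer: 100

Derivation:
Trace (tracking value):
lookup = {'b': 10, 'z': 33, 'id': 57}  # -> lookup = {'b': 10, 'z': 33, 'id': 57}
value = lookup['b'] + lookup['z'] + lookup['id']  # -> value = 100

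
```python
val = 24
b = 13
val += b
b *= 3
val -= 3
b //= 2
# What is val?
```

Answer: 34

Derivation:
Trace (tracking val):
val = 24  # -> val = 24
b = 13  # -> b = 13
val += b  # -> val = 37
b *= 3  # -> b = 39
val -= 3  # -> val = 34
b //= 2  # -> b = 19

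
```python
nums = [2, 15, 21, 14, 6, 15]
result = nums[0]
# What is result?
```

Answer: 2

Derivation:
Trace (tracking result):
nums = [2, 15, 21, 14, 6, 15]  # -> nums = [2, 15, 21, 14, 6, 15]
result = nums[0]  # -> result = 2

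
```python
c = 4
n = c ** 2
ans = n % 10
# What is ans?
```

Trace (tracking ans):
c = 4  # -> c = 4
n = c ** 2  # -> n = 16
ans = n % 10  # -> ans = 6

Answer: 6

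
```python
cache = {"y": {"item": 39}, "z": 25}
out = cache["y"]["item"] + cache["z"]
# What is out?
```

Trace (tracking out):
cache = {'y': {'item': 39}, 'z': 25}  # -> cache = {'y': {'item': 39}, 'z': 25}
out = cache['y']['item'] + cache['z']  # -> out = 64

Answer: 64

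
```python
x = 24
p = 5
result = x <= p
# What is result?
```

Trace (tracking result):
x = 24  # -> x = 24
p = 5  # -> p = 5
result = x <= p  # -> result = False

Answer: False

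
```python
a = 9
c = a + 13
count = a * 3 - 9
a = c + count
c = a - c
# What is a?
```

Answer: 40

Derivation:
Trace (tracking a):
a = 9  # -> a = 9
c = a + 13  # -> c = 22
count = a * 3 - 9  # -> count = 18
a = c + count  # -> a = 40
c = a - c  # -> c = 18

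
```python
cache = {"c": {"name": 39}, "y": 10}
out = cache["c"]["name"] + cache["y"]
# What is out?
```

Trace (tracking out):
cache = {'c': {'name': 39}, 'y': 10}  # -> cache = {'c': {'name': 39}, 'y': 10}
out = cache['c']['name'] + cache['y']  # -> out = 49

Answer: 49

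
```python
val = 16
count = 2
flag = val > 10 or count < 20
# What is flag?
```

Answer: True

Derivation:
Trace (tracking flag):
val = 16  # -> val = 16
count = 2  # -> count = 2
flag = val > 10 or count < 20  # -> flag = True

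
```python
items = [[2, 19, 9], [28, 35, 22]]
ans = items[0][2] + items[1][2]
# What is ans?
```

Answer: 31

Derivation:
Trace (tracking ans):
items = [[2, 19, 9], [28, 35, 22]]  # -> items = [[2, 19, 9], [28, 35, 22]]
ans = items[0][2] + items[1][2]  # -> ans = 31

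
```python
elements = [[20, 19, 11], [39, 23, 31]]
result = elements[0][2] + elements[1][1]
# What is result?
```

Answer: 34

Derivation:
Trace (tracking result):
elements = [[20, 19, 11], [39, 23, 31]]  # -> elements = [[20, 19, 11], [39, 23, 31]]
result = elements[0][2] + elements[1][1]  # -> result = 34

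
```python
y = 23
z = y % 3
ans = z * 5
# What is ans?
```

Answer: 10

Derivation:
Trace (tracking ans):
y = 23  # -> y = 23
z = y % 3  # -> z = 2
ans = z * 5  # -> ans = 10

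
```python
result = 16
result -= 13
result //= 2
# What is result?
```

Answer: 1

Derivation:
Trace (tracking result):
result = 16  # -> result = 16
result -= 13  # -> result = 3
result //= 2  # -> result = 1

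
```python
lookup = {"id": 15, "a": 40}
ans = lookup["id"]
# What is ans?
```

Trace (tracking ans):
lookup = {'id': 15, 'a': 40}  # -> lookup = {'id': 15, 'a': 40}
ans = lookup['id']  # -> ans = 15

Answer: 15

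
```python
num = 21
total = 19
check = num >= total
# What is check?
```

Trace (tracking check):
num = 21  # -> num = 21
total = 19  # -> total = 19
check = num >= total  # -> check = True

Answer: True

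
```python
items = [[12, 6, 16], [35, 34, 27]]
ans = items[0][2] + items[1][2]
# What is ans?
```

Trace (tracking ans):
items = [[12, 6, 16], [35, 34, 27]]  # -> items = [[12, 6, 16], [35, 34, 27]]
ans = items[0][2] + items[1][2]  # -> ans = 43

Answer: 43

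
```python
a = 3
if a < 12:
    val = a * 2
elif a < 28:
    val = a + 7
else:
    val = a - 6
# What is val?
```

Answer: 6

Derivation:
Trace (tracking val):
a = 3  # -> a = 3
if a < 12:  # condition is True
    val = a * 2  # -> val = 6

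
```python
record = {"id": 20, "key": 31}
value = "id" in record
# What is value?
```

Answer: True

Derivation:
Trace (tracking value):
record = {'id': 20, 'key': 31}  # -> record = {'id': 20, 'key': 31}
value = 'id' in record  # -> value = True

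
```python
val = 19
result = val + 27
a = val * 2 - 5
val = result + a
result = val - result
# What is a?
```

Answer: 33

Derivation:
Trace (tracking a):
val = 19  # -> val = 19
result = val + 27  # -> result = 46
a = val * 2 - 5  # -> a = 33
val = result + a  # -> val = 79
result = val - result  # -> result = 33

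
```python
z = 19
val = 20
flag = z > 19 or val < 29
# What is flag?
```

Answer: True

Derivation:
Trace (tracking flag):
z = 19  # -> z = 19
val = 20  # -> val = 20
flag = z > 19 or val < 29  # -> flag = True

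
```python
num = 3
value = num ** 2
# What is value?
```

Trace (tracking value):
num = 3  # -> num = 3
value = num ** 2  # -> value = 9

Answer: 9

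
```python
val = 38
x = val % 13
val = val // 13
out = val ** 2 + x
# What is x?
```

Trace (tracking x):
val = 38  # -> val = 38
x = val % 13  # -> x = 12
val = val // 13  # -> val = 2
out = val ** 2 + x  # -> out = 16

Answer: 12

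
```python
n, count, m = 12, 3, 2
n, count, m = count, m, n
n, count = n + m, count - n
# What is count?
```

Answer: -1

Derivation:
Trace (tracking count):
n, count, m = (12, 3, 2)  # -> n = 12, count = 3, m = 2
n, count, m = (count, m, n)  # -> n = 3, count = 2, m = 12
n, count = (n + m, count - n)  # -> n = 15, count = -1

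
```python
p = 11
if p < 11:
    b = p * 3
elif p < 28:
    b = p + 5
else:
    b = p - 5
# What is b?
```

Answer: 16

Derivation:
Trace (tracking b):
p = 11  # -> p = 11
if p < 11:  # condition is False
elif p < 28:  # condition is True
    b = p + 5  # -> b = 16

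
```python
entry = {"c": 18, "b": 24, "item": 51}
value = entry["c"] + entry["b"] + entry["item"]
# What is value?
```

Trace (tracking value):
entry = {'c': 18, 'b': 24, 'item': 51}  # -> entry = {'c': 18, 'b': 24, 'item': 51}
value = entry['c'] + entry['b'] + entry['item']  # -> value = 93

Answer: 93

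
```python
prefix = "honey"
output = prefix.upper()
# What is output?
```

Answer: 'HONEY'

Derivation:
Trace (tracking output):
prefix = 'honey'  # -> prefix = 'honey'
output = prefix.upper()  # -> output = 'HONEY'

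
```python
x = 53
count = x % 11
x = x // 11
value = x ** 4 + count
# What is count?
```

Answer: 9

Derivation:
Trace (tracking count):
x = 53  # -> x = 53
count = x % 11  # -> count = 9
x = x // 11  # -> x = 4
value = x ** 4 + count  # -> value = 265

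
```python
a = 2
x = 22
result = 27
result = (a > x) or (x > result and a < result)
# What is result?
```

Trace (tracking result):
a = 2  # -> a = 2
x = 22  # -> x = 22
result = 27  # -> result = 27
result = a > x or (x > result and a < result)  # -> result = False

Answer: False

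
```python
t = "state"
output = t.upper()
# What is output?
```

Trace (tracking output):
t = 'state'  # -> t = 'state'
output = t.upper()  # -> output = 'STATE'

Answer: 'STATE'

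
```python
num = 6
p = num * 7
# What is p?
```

Answer: 42

Derivation:
Trace (tracking p):
num = 6  # -> num = 6
p = num * 7  # -> p = 42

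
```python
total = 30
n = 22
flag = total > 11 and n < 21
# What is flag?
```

Trace (tracking flag):
total = 30  # -> total = 30
n = 22  # -> n = 22
flag = total > 11 and n < 21  # -> flag = False

Answer: False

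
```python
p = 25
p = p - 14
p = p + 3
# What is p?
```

Answer: 14

Derivation:
Trace (tracking p):
p = 25  # -> p = 25
p = p - 14  # -> p = 11
p = p + 3  # -> p = 14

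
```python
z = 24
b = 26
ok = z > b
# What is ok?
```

Answer: False

Derivation:
Trace (tracking ok):
z = 24  # -> z = 24
b = 26  # -> b = 26
ok = z > b  # -> ok = False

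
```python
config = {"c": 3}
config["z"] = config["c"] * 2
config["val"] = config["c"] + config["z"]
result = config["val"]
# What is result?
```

Trace (tracking result):
config = {'c': 3}  # -> config = {'c': 3}
config['z'] = config['c'] * 2  # -> config = {'c': 3, 'z': 6}
config['val'] = config['c'] + config['z']  # -> config = {'c': 3, 'z': 6, 'val': 9}
result = config['val']  # -> result = 9

Answer: 9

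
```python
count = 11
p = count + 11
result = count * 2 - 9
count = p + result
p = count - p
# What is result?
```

Trace (tracking result):
count = 11  # -> count = 11
p = count + 11  # -> p = 22
result = count * 2 - 9  # -> result = 13
count = p + result  # -> count = 35
p = count - p  # -> p = 13

Answer: 13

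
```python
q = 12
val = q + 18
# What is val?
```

Answer: 30

Derivation:
Trace (tracking val):
q = 12  # -> q = 12
val = q + 18  # -> val = 30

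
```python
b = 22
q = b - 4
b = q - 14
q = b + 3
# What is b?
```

Trace (tracking b):
b = 22  # -> b = 22
q = b - 4  # -> q = 18
b = q - 14  # -> b = 4
q = b + 3  # -> q = 7

Answer: 4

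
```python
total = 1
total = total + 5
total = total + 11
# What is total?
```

Answer: 17

Derivation:
Trace (tracking total):
total = 1  # -> total = 1
total = total + 5  # -> total = 6
total = total + 11  # -> total = 17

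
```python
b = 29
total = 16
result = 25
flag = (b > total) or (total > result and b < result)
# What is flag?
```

Trace (tracking flag):
b = 29  # -> b = 29
total = 16  # -> total = 16
result = 25  # -> result = 25
flag = b > total or (total > result and b < result)  # -> flag = True

Answer: True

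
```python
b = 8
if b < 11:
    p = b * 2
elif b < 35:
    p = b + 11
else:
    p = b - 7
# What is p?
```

Answer: 16

Derivation:
Trace (tracking p):
b = 8  # -> b = 8
if b < 11:  # condition is True
    p = b * 2  # -> p = 16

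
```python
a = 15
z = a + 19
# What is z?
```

Trace (tracking z):
a = 15  # -> a = 15
z = a + 19  # -> z = 34

Answer: 34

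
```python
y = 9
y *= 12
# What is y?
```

Trace (tracking y):
y = 9  # -> y = 9
y *= 12  # -> y = 108

Answer: 108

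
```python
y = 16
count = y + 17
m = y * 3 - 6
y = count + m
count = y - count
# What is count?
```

Trace (tracking count):
y = 16  # -> y = 16
count = y + 17  # -> count = 33
m = y * 3 - 6  # -> m = 42
y = count + m  # -> y = 75
count = y - count  # -> count = 42

Answer: 42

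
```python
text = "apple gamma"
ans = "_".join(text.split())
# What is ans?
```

Trace (tracking ans):
text = 'apple gamma'  # -> text = 'apple gamma'
ans = '_'.join(text.split())  # -> ans = 'apple_gamma'

Answer: 'apple_gamma'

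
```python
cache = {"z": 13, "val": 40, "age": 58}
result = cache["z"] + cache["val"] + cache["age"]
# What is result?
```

Trace (tracking result):
cache = {'z': 13, 'val': 40, 'age': 58}  # -> cache = {'z': 13, 'val': 40, 'age': 58}
result = cache['z'] + cache['val'] + cache['age']  # -> result = 111

Answer: 111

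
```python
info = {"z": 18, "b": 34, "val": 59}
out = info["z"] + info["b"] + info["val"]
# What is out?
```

Answer: 111

Derivation:
Trace (tracking out):
info = {'z': 18, 'b': 34, 'val': 59}  # -> info = {'z': 18, 'b': 34, 'val': 59}
out = info['z'] + info['b'] + info['val']  # -> out = 111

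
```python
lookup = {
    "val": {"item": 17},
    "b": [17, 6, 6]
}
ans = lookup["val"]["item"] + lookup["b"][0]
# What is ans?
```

Answer: 34

Derivation:
Trace (tracking ans):
lookup = {'val': {'item': 17}, 'b': [17, 6, 6]}  # -> lookup = {'val': {'item': 17}, 'b': [17, 6, 6]}
ans = lookup['val']['item'] + lookup['b'][0]  # -> ans = 34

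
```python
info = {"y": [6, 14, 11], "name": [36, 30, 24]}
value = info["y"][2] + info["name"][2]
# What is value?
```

Answer: 35

Derivation:
Trace (tracking value):
info = {'y': [6, 14, 11], 'name': [36, 30, 24]}  # -> info = {'y': [6, 14, 11], 'name': [36, 30, 24]}
value = info['y'][2] + info['name'][2]  # -> value = 35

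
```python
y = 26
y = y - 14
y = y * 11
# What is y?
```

Answer: 132

Derivation:
Trace (tracking y):
y = 26  # -> y = 26
y = y - 14  # -> y = 12
y = y * 11  # -> y = 132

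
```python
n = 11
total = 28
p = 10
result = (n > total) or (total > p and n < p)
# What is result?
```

Trace (tracking result):
n = 11  # -> n = 11
total = 28  # -> total = 28
p = 10  # -> p = 10
result = n > total or (total > p and n < p)  # -> result = False

Answer: False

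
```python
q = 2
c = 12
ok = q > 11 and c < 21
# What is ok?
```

Answer: False

Derivation:
Trace (tracking ok):
q = 2  # -> q = 2
c = 12  # -> c = 12
ok = q > 11 and c < 21  # -> ok = False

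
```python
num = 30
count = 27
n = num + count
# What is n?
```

Trace (tracking n):
num = 30  # -> num = 30
count = 27  # -> count = 27
n = num + count  # -> n = 57

Answer: 57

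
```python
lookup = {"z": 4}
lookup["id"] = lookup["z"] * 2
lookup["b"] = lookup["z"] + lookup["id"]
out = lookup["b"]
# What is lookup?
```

Answer: {'z': 4, 'id': 8, 'b': 12}

Derivation:
Trace (tracking lookup):
lookup = {'z': 4}  # -> lookup = {'z': 4}
lookup['id'] = lookup['z'] * 2  # -> lookup = {'z': 4, 'id': 8}
lookup['b'] = lookup['z'] + lookup['id']  # -> lookup = {'z': 4, 'id': 8, 'b': 12}
out = lookup['b']  # -> out = 12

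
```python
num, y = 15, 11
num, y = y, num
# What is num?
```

Answer: 11

Derivation:
Trace (tracking num):
num, y = (15, 11)  # -> num = 15, y = 11
num, y = (y, num)  # -> num = 11, y = 15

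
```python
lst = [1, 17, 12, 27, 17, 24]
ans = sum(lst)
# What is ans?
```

Trace (tracking ans):
lst = [1, 17, 12, 27, 17, 24]  # -> lst = [1, 17, 12, 27, 17, 24]
ans = sum(lst)  # -> ans = 98

Answer: 98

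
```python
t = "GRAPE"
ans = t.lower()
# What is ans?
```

Trace (tracking ans):
t = 'GRAPE'  # -> t = 'GRAPE'
ans = t.lower()  # -> ans = 'grape'

Answer: 'grape'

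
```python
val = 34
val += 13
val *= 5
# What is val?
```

Answer: 235

Derivation:
Trace (tracking val):
val = 34  # -> val = 34
val += 13  # -> val = 47
val *= 5  # -> val = 235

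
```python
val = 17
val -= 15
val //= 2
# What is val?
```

Answer: 1

Derivation:
Trace (tracking val):
val = 17  # -> val = 17
val -= 15  # -> val = 2
val //= 2  # -> val = 1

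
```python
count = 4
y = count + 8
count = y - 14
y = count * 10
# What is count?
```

Answer: -2

Derivation:
Trace (tracking count):
count = 4  # -> count = 4
y = count + 8  # -> y = 12
count = y - 14  # -> count = -2
y = count * 10  # -> y = -20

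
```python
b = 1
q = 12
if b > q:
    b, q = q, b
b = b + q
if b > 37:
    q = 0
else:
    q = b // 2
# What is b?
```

Answer: 13

Derivation:
Trace (tracking b):
b = 1  # -> b = 1
q = 12  # -> q = 12
if b > q:  # condition is False
b = b + q  # -> b = 13
if b > 37:  # condition is False
else:
    q = b // 2  # -> q = 6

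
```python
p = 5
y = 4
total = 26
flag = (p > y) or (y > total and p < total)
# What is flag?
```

Answer: True

Derivation:
Trace (tracking flag):
p = 5  # -> p = 5
y = 4  # -> y = 4
total = 26  # -> total = 26
flag = p > y or (y > total and p < total)  # -> flag = True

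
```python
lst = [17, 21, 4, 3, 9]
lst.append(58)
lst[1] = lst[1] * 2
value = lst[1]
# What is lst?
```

Trace (tracking lst):
lst = [17, 21, 4, 3, 9]  # -> lst = [17, 21, 4, 3, 9]
lst.append(58)  # -> lst = [17, 21, 4, 3, 9, 58]
lst[1] = lst[1] * 2  # -> lst = [17, 42, 4, 3, 9, 58]
value = lst[1]  # -> value = 42

Answer: [17, 42, 4, 3, 9, 58]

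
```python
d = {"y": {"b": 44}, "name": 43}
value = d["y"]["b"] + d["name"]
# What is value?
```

Answer: 87

Derivation:
Trace (tracking value):
d = {'y': {'b': 44}, 'name': 43}  # -> d = {'y': {'b': 44}, 'name': 43}
value = d['y']['b'] + d['name']  # -> value = 87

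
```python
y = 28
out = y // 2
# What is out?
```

Answer: 14

Derivation:
Trace (tracking out):
y = 28  # -> y = 28
out = y // 2  # -> out = 14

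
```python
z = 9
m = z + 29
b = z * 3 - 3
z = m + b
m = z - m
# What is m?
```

Answer: 24

Derivation:
Trace (tracking m):
z = 9  # -> z = 9
m = z + 29  # -> m = 38
b = z * 3 - 3  # -> b = 24
z = m + b  # -> z = 62
m = z - m  # -> m = 24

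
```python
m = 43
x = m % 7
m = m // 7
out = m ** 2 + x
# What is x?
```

Trace (tracking x):
m = 43  # -> m = 43
x = m % 7  # -> x = 1
m = m // 7  # -> m = 6
out = m ** 2 + x  # -> out = 37

Answer: 1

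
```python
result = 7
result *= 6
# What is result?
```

Trace (tracking result):
result = 7  # -> result = 7
result *= 6  # -> result = 42

Answer: 42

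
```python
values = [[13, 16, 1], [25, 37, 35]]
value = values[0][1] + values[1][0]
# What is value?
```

Trace (tracking value):
values = [[13, 16, 1], [25, 37, 35]]  # -> values = [[13, 16, 1], [25, 37, 35]]
value = values[0][1] + values[1][0]  # -> value = 41

Answer: 41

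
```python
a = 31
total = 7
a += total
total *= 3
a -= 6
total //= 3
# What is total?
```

Answer: 7

Derivation:
Trace (tracking total):
a = 31  # -> a = 31
total = 7  # -> total = 7
a += total  # -> a = 38
total *= 3  # -> total = 21
a -= 6  # -> a = 32
total //= 3  # -> total = 7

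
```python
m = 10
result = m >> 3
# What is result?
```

Answer: 1

Derivation:
Trace (tracking result):
m = 10  # -> m = 10
result = m >> 3  # -> result = 1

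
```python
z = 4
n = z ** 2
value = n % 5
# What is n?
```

Trace (tracking n):
z = 4  # -> z = 4
n = z ** 2  # -> n = 16
value = n % 5  # -> value = 1

Answer: 16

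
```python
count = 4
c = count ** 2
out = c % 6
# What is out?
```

Answer: 4

Derivation:
Trace (tracking out):
count = 4  # -> count = 4
c = count ** 2  # -> c = 16
out = c % 6  # -> out = 4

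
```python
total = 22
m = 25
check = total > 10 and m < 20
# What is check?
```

Answer: False

Derivation:
Trace (tracking check):
total = 22  # -> total = 22
m = 25  # -> m = 25
check = total > 10 and m < 20  # -> check = False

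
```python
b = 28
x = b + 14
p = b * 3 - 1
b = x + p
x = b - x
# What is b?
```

Trace (tracking b):
b = 28  # -> b = 28
x = b + 14  # -> x = 42
p = b * 3 - 1  # -> p = 83
b = x + p  # -> b = 125
x = b - x  # -> x = 83

Answer: 125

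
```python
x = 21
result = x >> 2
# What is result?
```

Answer: 5

Derivation:
Trace (tracking result):
x = 21  # -> x = 21
result = x >> 2  # -> result = 5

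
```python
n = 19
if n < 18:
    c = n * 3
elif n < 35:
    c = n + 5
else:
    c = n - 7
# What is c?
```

Answer: 24

Derivation:
Trace (tracking c):
n = 19  # -> n = 19
if n < 18:  # condition is False
elif n < 35:  # condition is True
    c = n + 5  # -> c = 24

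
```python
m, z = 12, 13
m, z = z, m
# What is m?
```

Trace (tracking m):
m, z = (12, 13)  # -> m = 12, z = 13
m, z = (z, m)  # -> m = 13, z = 12

Answer: 13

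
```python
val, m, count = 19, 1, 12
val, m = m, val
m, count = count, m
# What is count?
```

Answer: 19

Derivation:
Trace (tracking count):
val, m, count = (19, 1, 12)  # -> val = 19, m = 1, count = 12
val, m = (m, val)  # -> val = 1, m = 19
m, count = (count, m)  # -> m = 12, count = 19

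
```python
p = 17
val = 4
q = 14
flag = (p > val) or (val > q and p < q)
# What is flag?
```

Answer: True

Derivation:
Trace (tracking flag):
p = 17  # -> p = 17
val = 4  # -> val = 4
q = 14  # -> q = 14
flag = p > val or (val > q and p < q)  # -> flag = True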